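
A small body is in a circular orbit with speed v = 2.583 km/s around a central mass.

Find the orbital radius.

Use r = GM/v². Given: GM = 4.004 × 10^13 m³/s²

Convert to SI: v = 2.583 km/s = 2583 m/s.
For a circular orbit, v² = GM / r, so r = GM / v².
r = 4.004e+13 / (2583)² m ≈ 6.001e+06 m = 6.001 Mm.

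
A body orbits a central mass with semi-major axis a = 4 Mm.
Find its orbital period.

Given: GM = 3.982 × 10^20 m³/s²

Convert to SI: a = 4 Mm = 4e+06 m.
Kepler's third law: T = 2π √(a³ / GM).
Substituting a = 4e+06 m and GM = 3.982e+20 m³/s²:
T = 2π √((4e+06)³ / 3.982e+20) s
T ≈ 2.519 s = 2.519 seconds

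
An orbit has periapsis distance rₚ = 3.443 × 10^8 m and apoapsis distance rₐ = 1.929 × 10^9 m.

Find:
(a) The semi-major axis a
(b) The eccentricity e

(a) a = (rₚ + rₐ) / 2 = (3.443e+08 + 1.929e+09) / 2 ≈ 1.137e+09 m = 1.137 × 10^9 m.
(b) e = (rₐ − rₚ) / (rₐ + rₚ) = (1.929e+09 − 3.443e+08) / (1.929e+09 + 3.443e+08) ≈ 0.6971.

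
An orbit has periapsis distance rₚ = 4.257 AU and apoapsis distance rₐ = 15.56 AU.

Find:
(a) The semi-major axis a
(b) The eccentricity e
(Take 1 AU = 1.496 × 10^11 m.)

Convert to SI: rₚ = 4.257 AU = 6.36847e+11 m; rₐ = 15.56 AU = 2.32778e+12 m.
(a) a = (rₚ + rₐ) / 2 = (6.36847e+11 + 2.32778e+12) / 2 ≈ 1.482e+12 m = 9.909 AU.
(b) e = (rₐ − rₚ) / (rₐ + rₚ) = (2.32778e+12 − 6.36847e+11) / (2.32778e+12 + 6.36847e+11) ≈ 0.5704.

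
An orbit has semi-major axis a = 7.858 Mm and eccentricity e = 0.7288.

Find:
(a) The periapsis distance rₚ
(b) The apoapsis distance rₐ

Convert to SI: a = 7.858 Mm = 7.858e+06 m.
(a) rₚ = a(1 − e) = 7.858e+06 · (1 − 0.7288) = 7.858e+06 · 0.2712 ≈ 2.131e+06 m = 2.131 Mm.
(b) rₐ = a(1 + e) = 7.858e+06 · (1 + 0.7288) = 7.858e+06 · 1.7288 ≈ 1.358e+07 m = 13.58 Mm.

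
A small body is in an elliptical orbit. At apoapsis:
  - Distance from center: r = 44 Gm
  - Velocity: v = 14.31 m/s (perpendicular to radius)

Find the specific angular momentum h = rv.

Convert to SI: r = 44 Gm = 4.4e+10 m.
With v perpendicular to r, h = r · v.
h = 4.4e+10 · 14.31 m²/s ≈ 6.296e+11 m²/s.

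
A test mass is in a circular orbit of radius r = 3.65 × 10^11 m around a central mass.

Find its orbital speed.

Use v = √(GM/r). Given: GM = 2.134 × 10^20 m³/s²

For a circular orbit, gravity supplies the centripetal force, so v = √(GM / r).
v = √(2.134e+20 / 3.65e+11) m/s ≈ 2.418e+04 m/s = 24.18 km/s.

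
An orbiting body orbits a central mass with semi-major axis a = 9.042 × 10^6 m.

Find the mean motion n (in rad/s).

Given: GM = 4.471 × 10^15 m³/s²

n = √(GM / a³).
n = √(4.471e+15 / (9.042e+06)³) rad/s ≈ 0.002459 rad/s.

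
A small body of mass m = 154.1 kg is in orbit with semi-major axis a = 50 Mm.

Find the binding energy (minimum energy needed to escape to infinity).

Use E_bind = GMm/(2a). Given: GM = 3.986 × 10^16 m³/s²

Convert to SI: a = 50 Mm = 5e+07 m.
Total orbital energy is E = −GMm/(2a); binding energy is E_bind = −E = GMm/(2a).
E_bind = 3.986e+16 · 154.1 / (2 · 5e+07) J ≈ 6.142e+10 J = 61.42 GJ.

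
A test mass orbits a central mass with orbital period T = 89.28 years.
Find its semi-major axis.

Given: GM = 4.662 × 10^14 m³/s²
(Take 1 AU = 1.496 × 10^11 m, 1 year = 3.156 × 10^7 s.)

Convert to SI: T = 89.28 years = 2.81768e+09 s.
Invert Kepler's third law: a = (GM · T² / (4π²))^(1/3).
Substituting T = 2.81768e+09 s and GM = 4.662e+14 m³/s²:
a = (4.662e+14 · (2.81768e+09)² / (4π²))^(1/3) m
a ≈ 4.543e+10 m = 0.3037 AU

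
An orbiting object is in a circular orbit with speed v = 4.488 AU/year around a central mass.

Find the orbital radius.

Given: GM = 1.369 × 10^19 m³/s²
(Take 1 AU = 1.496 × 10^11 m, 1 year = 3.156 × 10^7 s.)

Convert to SI: v = 4.488 AU/year = 21273.9 m/s.
For a circular orbit, v² = GM / r, so r = GM / v².
r = 1.369e+19 / (21273.9)² m ≈ 3.025e+10 m = 0.2022 AU.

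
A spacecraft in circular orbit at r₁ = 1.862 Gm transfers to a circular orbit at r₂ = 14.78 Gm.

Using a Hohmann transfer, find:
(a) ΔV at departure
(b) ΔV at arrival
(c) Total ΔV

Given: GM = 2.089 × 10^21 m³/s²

Convert to SI: r₁ = 1.862 Gm = 1.862e+09 m; r₂ = 14.78 Gm = 1.478e+10 m.
Transfer semi-major axis: a_t = (r₁ + r₂)/2 = (1.862e+09 + 1.478e+10)/2 = 8.321e+09 m.
Circular speeds: v₁ = √(GM/r₁) = 1.0592e+06 m/s, v₂ = √(GM/r₂) = 375952 m/s.
Transfer speeds (vis-viva v² = GM(2/r − 1/a_t)): v₁ᵗ = 1.41166e+06 m/s, v₂ᵗ = 177842 m/s.
(a) ΔV₁ = |v₁ᵗ − v₁| ≈ 3.525e+05 m/s = 352.5 km/s.
(b) ΔV₂ = |v₂ − v₂ᵗ| ≈ 1.981e+05 m/s = 198.1 km/s.
(c) ΔV_total = ΔV₁ + ΔV₂ ≈ 5.506e+05 m/s = 550.6 km/s.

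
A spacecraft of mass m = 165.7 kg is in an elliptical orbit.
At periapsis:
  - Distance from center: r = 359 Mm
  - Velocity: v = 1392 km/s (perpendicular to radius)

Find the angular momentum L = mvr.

Convert to SI: r = 359 Mm = 3.59e+08 m; v = 1392 km/s = 1.392e+06 m/s.
Since v is perpendicular to r, L = m · v · r.
L = 165.7 · 1.392e+06 · 3.59e+08 kg·m²/s ≈ 8.28e+16 kg·m²/s.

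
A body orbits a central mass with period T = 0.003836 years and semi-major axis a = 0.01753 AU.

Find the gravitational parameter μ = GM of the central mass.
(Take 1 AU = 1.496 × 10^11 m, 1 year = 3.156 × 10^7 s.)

Convert to SI: T = 0.003836 years = 121064 s; a = 0.01753 AU = 2.62249e+09 m.
GM = 4π² · a³ / T².
GM = 4π² · (2.62249e+09)³ / (121064)² m³/s² ≈ 4.858e+19 m³/s² = 4.858 × 10^19 m³/s².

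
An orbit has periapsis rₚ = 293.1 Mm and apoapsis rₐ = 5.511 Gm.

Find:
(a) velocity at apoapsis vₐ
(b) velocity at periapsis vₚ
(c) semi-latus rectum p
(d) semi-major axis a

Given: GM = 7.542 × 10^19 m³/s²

Convert to SI: rₚ = 293.1 Mm = 2.931e+08 m; rₐ = 5.511 Gm = 5.511e+09 m.
(a) With a = (rₚ + rₐ)/2 = 2.90205e+09 m, vₐ = √(GM (2/rₐ − 1/a)) = √(7.542e+19 · (2/5.511e+09 − 1/2.90205e+09)) m/s ≈ 3.718e+04 m/s
(b) With a = (rₚ + rₐ)/2 = 2.90205e+09 m, vₚ = √(GM (2/rₚ − 1/a)) = √(7.542e+19 · (2/2.931e+08 − 1/2.90205e+09)) m/s ≈ 6.99e+05 m/s
(c) From a = (rₚ + rₐ)/2 = 2.90205e+09 m and e = (rₐ − rₚ)/(rₐ + rₚ) = 0.899002, p = a(1 − e²) = 2.90205e+09 · (1 − (0.899002)²) ≈ 5.566e+08 m
(d) a = (rₚ + rₐ)/2 = (2.931e+08 + 5.511e+09)/2 ≈ 2.902e+09 m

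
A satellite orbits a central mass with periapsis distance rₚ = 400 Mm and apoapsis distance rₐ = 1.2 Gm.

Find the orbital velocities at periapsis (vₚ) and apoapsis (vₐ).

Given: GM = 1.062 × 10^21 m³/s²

Convert to SI: rₚ = 400 Mm = 4e+08 m; rₐ = 1.2 Gm = 1.2e+09 m.
Use the vis-viva equation v² = GM(2/r − 1/a) with a = (rₚ + rₐ)/2 = (4e+08 + 1.2e+09)/2 = 8e+08 m.
vₚ = √(GM · (2/rₚ − 1/a)) = √(1.062e+21 · (2/4e+08 − 1/8e+08)) m/s ≈ 1.996e+06 m/s = 1996 km/s.
vₐ = √(GM · (2/rₐ − 1/a)) = √(1.062e+21 · (2/1.2e+09 − 1/8e+08)) m/s ≈ 6.652e+05 m/s = 665.2 km/s.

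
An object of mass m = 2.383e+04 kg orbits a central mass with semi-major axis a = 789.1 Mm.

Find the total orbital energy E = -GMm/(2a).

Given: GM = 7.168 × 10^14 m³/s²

Convert to SI: a = 789.1 Mm = 7.891e+08 m.
E = −GMm / (2a).
E = −7.168e+14 · 2.383e+04 / (2 · 7.891e+08) J ≈ -1.082e+10 J = -10.82 GJ.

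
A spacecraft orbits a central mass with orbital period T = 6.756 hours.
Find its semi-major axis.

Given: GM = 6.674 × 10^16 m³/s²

Convert to SI: T = 6.756 hours = 24321.6 s.
Invert Kepler's third law: a = (GM · T² / (4π²))^(1/3).
Substituting T = 24321.6 s and GM = 6.674e+16 m³/s²:
a = (6.674e+16 · (24321.6)² / (4π²))^(1/3) m
a ≈ 1e+08 m = 100 Mm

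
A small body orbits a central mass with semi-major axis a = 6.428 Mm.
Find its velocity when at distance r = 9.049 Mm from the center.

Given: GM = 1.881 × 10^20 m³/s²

Convert to SI: a = 6.428 Mm = 6.428e+06 m; r = 9.049 Mm = 9.049e+06 m.
Vis-viva: v = √(GM · (2/r − 1/a)).
2/r − 1/a = 2/9.049e+06 − 1/6.428e+06 = 6.54495e-08 m⁻¹.
v = √(1.881e+20 · 6.54495e-08) m/s ≈ 3.509e+06 m/s = 3509 km/s.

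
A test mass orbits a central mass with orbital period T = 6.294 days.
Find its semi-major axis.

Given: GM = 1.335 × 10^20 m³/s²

Convert to SI: T = 6.294 days = 543802 s.
Invert Kepler's third law: a = (GM · T² / (4π²))^(1/3).
Substituting T = 543802 s and GM = 1.335e+20 m³/s²:
a = (1.335e+20 · (543802)² / (4π²))^(1/3) m
a ≈ 1e+10 m = 10 Gm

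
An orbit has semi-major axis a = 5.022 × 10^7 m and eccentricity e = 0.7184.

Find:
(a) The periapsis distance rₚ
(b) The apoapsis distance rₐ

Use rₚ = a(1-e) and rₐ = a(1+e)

(a) rₚ = a(1 − e) = 5.022e+07 · (1 − 0.7184) = 5.022e+07 · 0.2816 ≈ 1.414e+07 m = 1.414 × 10^7 m.
(b) rₐ = a(1 + e) = 5.022e+07 · (1 + 0.7184) = 5.022e+07 · 1.7184 ≈ 8.63e+07 m = 8.63 × 10^7 m.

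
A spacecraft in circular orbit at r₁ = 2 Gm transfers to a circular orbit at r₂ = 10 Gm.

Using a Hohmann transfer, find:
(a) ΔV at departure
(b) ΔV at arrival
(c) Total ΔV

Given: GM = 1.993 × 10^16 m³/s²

Convert to SI: r₁ = 2 Gm = 2e+09 m; r₂ = 10 Gm = 1e+10 m.
Transfer semi-major axis: a_t = (r₁ + r₂)/2 = (2e+09 + 1e+10)/2 = 6e+09 m.
Circular speeds: v₁ = √(GM/r₁) = 3156.74 m/s, v₂ = √(GM/r₂) = 1411.74 m/s.
Transfer speeds (vis-viva v² = GM(2/r − 1/a_t)): v₁ᵗ = 4075.33 m/s, v₂ᵗ = 815.066 m/s.
(a) ΔV₁ = |v₁ᵗ − v₁| ≈ 918.6 m/s = 918.6 m/s.
(b) ΔV₂ = |v₂ − v₂ᵗ| ≈ 596.7 m/s = 596.7 m/s.
(c) ΔV_total = ΔV₁ + ΔV₂ ≈ 1515 m/s = 1.515 km/s.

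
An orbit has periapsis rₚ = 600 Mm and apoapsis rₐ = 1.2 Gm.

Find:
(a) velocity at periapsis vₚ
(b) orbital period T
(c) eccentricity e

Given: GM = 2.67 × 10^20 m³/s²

Convert to SI: rₚ = 600 Mm = 6e+08 m; rₐ = 1.2 Gm = 1.2e+09 m.
(a) With a = (rₚ + rₐ)/2 = 9e+08 m, vₚ = √(GM (2/rₚ − 1/a)) = √(2.67e+20 · (2/6e+08 − 1/9e+08)) m/s ≈ 7.703e+05 m/s
(b) With a = (rₚ + rₐ)/2 = 9e+08 m, T = 2π √(a³/GM) = 2π √((9e+08)³/2.67e+20) s ≈ 1.038e+04 s
(c) e = (rₐ − rₚ)/(rₐ + rₚ) = (1.2e+09 − 6e+08)/(1.2e+09 + 6e+08) ≈ 0.3333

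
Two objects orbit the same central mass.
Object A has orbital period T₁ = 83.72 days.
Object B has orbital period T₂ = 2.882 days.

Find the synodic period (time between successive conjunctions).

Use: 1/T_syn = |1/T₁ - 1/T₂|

Convert to SI: T₁ = 83.72 days = 7.23341e+06 s; T₂ = 2.882 days = 249005 s.
T_syn = |T₁ · T₂ / (T₁ − T₂)|.
T_syn = |7.23341e+06 · 249005 / (7.23341e+06 − 249005)| s ≈ 2.579e+05 s = 2.985 days.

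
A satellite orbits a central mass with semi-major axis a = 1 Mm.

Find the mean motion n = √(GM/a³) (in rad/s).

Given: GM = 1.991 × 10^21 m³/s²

Convert to SI: a = 1 Mm = 1e+06 m.
n = √(GM / a³).
n = √(1.991e+21 / (1e+06)³) rad/s ≈ 44.62 rad/s.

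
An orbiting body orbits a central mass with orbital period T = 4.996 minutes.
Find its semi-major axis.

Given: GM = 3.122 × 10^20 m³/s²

Convert to SI: T = 4.996 minutes = 299.76 s.
Invert Kepler's third law: a = (GM · T² / (4π²))^(1/3).
Substituting T = 299.76 s and GM = 3.122e+20 m³/s²:
a = (3.122e+20 · (299.76)² / (4π²))^(1/3) m
a ≈ 8.924e+07 m = 89.24 Mm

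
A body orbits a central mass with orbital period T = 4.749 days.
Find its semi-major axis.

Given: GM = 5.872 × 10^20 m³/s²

Convert to SI: T = 4.749 days = 410314 s.
Invert Kepler's third law: a = (GM · T² / (4π²))^(1/3).
Substituting T = 410314 s and GM = 5.872e+20 m³/s²:
a = (5.872e+20 · (410314)² / (4π²))^(1/3) m
a ≈ 1.358e+10 m = 1.358 × 10^10 m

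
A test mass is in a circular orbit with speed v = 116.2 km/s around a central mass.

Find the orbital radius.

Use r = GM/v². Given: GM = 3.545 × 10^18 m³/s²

Convert to SI: v = 116.2 km/s = 116200 m/s.
For a circular orbit, v² = GM / r, so r = GM / v².
r = 3.545e+18 / (116200)² m ≈ 2.625e+08 m = 262.5 Mm.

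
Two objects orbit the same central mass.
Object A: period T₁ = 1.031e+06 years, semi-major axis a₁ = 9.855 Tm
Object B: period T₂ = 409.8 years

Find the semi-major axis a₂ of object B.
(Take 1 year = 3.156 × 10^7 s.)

Convert to SI: T₁ = 1.031e+06 years = 3.25384e+13 s; a₁ = 9.855 Tm = 9.855e+12 m; T₂ = 409.8 years = 1.29333e+10 s.
Kepler's third law: (T₁/T₂)² = (a₁/a₂)³ ⇒ a₂ = a₁ · (T₂/T₁)^(2/3).
T₂/T₁ = 1.29333e+10 / 3.25384e+13 = 0.000397478.
a₂ = 9.855e+12 · (0.000397478)^(2/3) m ≈ 5.328e+10 m = 53.28 Gm.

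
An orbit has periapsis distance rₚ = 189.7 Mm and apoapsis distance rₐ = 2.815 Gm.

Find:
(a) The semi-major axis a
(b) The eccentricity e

Convert to SI: rₚ = 189.7 Mm = 1.897e+08 m; rₐ = 2.815 Gm = 2.815e+09 m.
(a) a = (rₚ + rₐ) / 2 = (1.897e+08 + 2.815e+09) / 2 ≈ 1.502e+09 m = 1.502 Gm.
(b) e = (rₐ − rₚ) / (rₐ + rₚ) = (2.815e+09 − 1.897e+08) / (2.815e+09 + 1.897e+08) ≈ 0.8737.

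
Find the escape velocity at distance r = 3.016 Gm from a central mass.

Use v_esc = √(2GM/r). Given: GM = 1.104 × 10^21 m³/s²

Convert to SI: r = 3.016 Gm = 3.016e+09 m.
Escape velocity comes from setting total energy to zero: ½v² − GM/r = 0 ⇒ v_esc = √(2GM / r).
v_esc = √(2 · 1.104e+21 / 3.016e+09) m/s ≈ 8.556e+05 m/s = 855.6 km/s.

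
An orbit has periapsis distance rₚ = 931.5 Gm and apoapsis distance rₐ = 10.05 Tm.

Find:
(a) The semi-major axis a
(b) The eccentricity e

Convert to SI: rₚ = 931.5 Gm = 9.315e+11 m; rₐ = 10.05 Tm = 1.005e+13 m.
(a) a = (rₚ + rₐ) / 2 = (9.315e+11 + 1.005e+13) / 2 ≈ 5.491e+12 m = 5.491 Tm.
(b) e = (rₐ − rₚ) / (rₐ + rₚ) = (1.005e+13 − 9.315e+11) / (1.005e+13 + 9.315e+11) ≈ 0.8304.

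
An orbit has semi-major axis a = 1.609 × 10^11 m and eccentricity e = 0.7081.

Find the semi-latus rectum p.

p = a (1 − e²).
p = 1.609e+11 · (1 − (0.7081)²) = 1.609e+11 · 0.498594 ≈ 8.022e+10 m = 8.022 × 10^10 m.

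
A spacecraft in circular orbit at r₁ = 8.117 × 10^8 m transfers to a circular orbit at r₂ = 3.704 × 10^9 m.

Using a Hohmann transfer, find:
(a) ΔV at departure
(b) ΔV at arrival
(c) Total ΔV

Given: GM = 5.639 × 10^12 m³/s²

Transfer semi-major axis: a_t = (r₁ + r₂)/2 = (8.117e+08 + 3.704e+09)/2 = 2.25785e+09 m.
Circular speeds: v₁ = √(GM/r₁) = 83.3496 m/s, v₂ = √(GM/r₂) = 39.018 m/s.
Transfer speeds (vis-viva v² = GM(2/r − 1/a_t)): v₁ᵗ = 106.756 m/s, v₂ᵗ = 23.3946 m/s.
(a) ΔV₁ = |v₁ᵗ − v₁| ≈ 23.41 m/s = 23.41 m/s.
(b) ΔV₂ = |v₂ − v₂ᵗ| ≈ 15.62 m/s = 15.62 m/s.
(c) ΔV_total = ΔV₁ + ΔV₂ ≈ 39.03 m/s = 39.03 m/s.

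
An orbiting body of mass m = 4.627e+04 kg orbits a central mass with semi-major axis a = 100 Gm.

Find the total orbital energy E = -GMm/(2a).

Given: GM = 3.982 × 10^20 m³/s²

Convert to SI: a = 100 Gm = 1e+11 m.
E = −GMm / (2a).
E = −3.982e+20 · 4.627e+04 / (2 · 1e+11) J ≈ -9.212e+13 J = -92.12 TJ.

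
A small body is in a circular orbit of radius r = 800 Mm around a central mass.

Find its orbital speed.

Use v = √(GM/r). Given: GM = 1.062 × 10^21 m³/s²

Convert to SI: r = 800 Mm = 8e+08 m.
For a circular orbit, gravity supplies the centripetal force, so v = √(GM / r).
v = √(1.062e+21 / 8e+08) m/s ≈ 1.152e+06 m/s = 1152 km/s.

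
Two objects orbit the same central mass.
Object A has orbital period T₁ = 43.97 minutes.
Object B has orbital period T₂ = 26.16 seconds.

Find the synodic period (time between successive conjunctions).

Convert to SI: T₁ = 43.97 minutes = 2638.2 s.
T_syn = |T₁ · T₂ / (T₁ − T₂)|.
T_syn = |2638.2 · 26.16 / (2638.2 − 26.16)| s ≈ 26.42 s = 26.42 seconds.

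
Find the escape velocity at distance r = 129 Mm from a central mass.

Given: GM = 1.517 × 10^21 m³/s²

Convert to SI: r = 129 Mm = 1.29e+08 m.
Escape velocity comes from setting total energy to zero: ½v² − GM/r = 0 ⇒ v_esc = √(2GM / r).
v_esc = √(2 · 1.517e+21 / 1.29e+08) m/s ≈ 4.85e+06 m/s = 4850 km/s.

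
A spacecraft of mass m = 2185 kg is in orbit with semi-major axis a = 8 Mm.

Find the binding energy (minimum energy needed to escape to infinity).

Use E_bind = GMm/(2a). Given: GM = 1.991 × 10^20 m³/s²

Convert to SI: a = 8 Mm = 8e+06 m.
Total orbital energy is E = −GMm/(2a); binding energy is E_bind = −E = GMm/(2a).
E_bind = 1.991e+20 · 2185 / (2 · 8e+06) J ≈ 2.719e+16 J = 27.19 PJ.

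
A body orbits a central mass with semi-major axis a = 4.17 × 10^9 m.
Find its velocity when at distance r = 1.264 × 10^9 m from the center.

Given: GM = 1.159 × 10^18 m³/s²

Vis-viva: v = √(GM · (2/r − 1/a)).
2/r − 1/a = 2/1.264e+09 − 1/4.17e+09 = 1.34247e-09 m⁻¹.
v = √(1.159e+18 · 1.34247e-09) m/s ≈ 3.945e+04 m/s = 39.45 km/s.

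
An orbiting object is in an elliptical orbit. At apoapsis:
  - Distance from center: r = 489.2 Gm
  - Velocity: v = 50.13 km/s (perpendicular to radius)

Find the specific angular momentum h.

Convert to SI: r = 489.2 Gm = 4.892e+11 m; v = 50.13 km/s = 50130 m/s.
With v perpendicular to r, h = r · v.
h = 4.892e+11 · 50130 m²/s ≈ 2.452e+16 m²/s.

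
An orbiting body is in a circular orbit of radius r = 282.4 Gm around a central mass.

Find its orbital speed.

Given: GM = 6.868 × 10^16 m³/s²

Convert to SI: r = 282.4 Gm = 2.824e+11 m.
For a circular orbit, gravity supplies the centripetal force, so v = √(GM / r).
v = √(6.868e+16 / 2.824e+11) m/s ≈ 493.2 m/s = 493.2 m/s.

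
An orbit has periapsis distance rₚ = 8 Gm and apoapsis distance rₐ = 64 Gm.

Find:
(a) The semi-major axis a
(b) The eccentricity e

Convert to SI: rₚ = 8 Gm = 8e+09 m; rₐ = 64 Gm = 6.4e+10 m.
(a) a = (rₚ + rₐ) / 2 = (8e+09 + 6.4e+10) / 2 ≈ 3.6e+10 m = 36 Gm.
(b) e = (rₐ − rₚ) / (rₐ + rₚ) = (6.4e+10 − 8e+09) / (6.4e+10 + 8e+09) ≈ 0.7778.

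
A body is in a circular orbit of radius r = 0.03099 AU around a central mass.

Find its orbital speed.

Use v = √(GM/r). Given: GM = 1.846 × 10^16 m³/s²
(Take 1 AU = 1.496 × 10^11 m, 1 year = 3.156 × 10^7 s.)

Convert to SI: r = 0.03099 AU = 4.6361e+09 m.
For a circular orbit, gravity supplies the centripetal force, so v = √(GM / r).
v = √(1.846e+16 / 4.6361e+09) m/s ≈ 1995 m/s = 0.421 AU/year.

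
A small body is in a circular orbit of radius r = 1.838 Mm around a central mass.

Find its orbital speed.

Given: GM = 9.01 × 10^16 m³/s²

Convert to SI: r = 1.838 Mm = 1.838e+06 m.
For a circular orbit, gravity supplies the centripetal force, so v = √(GM / r).
v = √(9.01e+16 / 1.838e+06) m/s ≈ 2.214e+05 m/s = 221.4 km/s.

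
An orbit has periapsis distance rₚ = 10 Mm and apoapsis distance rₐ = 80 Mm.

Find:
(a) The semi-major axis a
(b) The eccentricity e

Convert to SI: rₚ = 10 Mm = 1e+07 m; rₐ = 80 Mm = 8e+07 m.
(a) a = (rₚ + rₐ) / 2 = (1e+07 + 8e+07) / 2 ≈ 4.5e+07 m = 45 Mm.
(b) e = (rₐ − rₚ) / (rₐ + rₚ) = (8e+07 − 1e+07) / (8e+07 + 1e+07) ≈ 0.7778.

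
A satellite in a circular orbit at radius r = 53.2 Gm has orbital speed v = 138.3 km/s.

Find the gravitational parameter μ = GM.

Convert to SI: r = 53.2 Gm = 5.32e+10 m; v = 138.3 km/s = 138300 m/s.
For a circular orbit v² = GM/r, so GM = v² · r.
GM = (138300)² · 5.32e+10 m³/s² ≈ 1.018e+21 m³/s² = 1.018 × 10^21 m³/s².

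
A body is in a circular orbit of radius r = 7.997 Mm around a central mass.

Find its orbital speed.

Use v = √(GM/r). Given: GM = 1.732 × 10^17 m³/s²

Convert to SI: r = 7.997 Mm = 7.997e+06 m.
For a circular orbit, gravity supplies the centripetal force, so v = √(GM / r).
v = √(1.732e+17 / 7.997e+06) m/s ≈ 1.472e+05 m/s = 147.2 km/s.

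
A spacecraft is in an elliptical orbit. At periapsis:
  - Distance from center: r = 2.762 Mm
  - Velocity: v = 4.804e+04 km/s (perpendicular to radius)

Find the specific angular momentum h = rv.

Convert to SI: r = 2.762 Mm = 2.762e+06 m; v = 4.804e+04 km/s = 4.804e+07 m/s.
With v perpendicular to r, h = r · v.
h = 2.762e+06 · 4.804e+07 m²/s ≈ 1.327e+14 m²/s.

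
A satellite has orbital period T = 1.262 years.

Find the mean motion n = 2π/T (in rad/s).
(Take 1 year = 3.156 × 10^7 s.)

Convert to SI: T = 1.262 years = 3.98287e+07 s.
n = 2π / T.
n = 2π / 3.98287e+07 s ≈ 1.578e-07 rad/s.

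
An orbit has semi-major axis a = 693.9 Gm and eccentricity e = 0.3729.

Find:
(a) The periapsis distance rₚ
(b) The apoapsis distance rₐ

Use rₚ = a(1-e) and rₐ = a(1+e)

Convert to SI: a = 693.9 Gm = 6.939e+11 m.
(a) rₚ = a(1 − e) = 6.939e+11 · (1 − 0.3729) = 6.939e+11 · 0.6271 ≈ 4.351e+11 m = 435.1 Gm.
(b) rₐ = a(1 + e) = 6.939e+11 · (1 + 0.3729) = 6.939e+11 · 1.3729 ≈ 9.527e+11 m = 952.7 Gm.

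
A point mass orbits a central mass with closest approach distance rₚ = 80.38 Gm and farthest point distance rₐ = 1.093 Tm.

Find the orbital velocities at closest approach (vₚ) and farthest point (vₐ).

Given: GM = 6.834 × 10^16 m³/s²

Convert to SI: rₚ = 80.38 Gm = 8.038e+10 m; rₐ = 1.093 Tm = 1.093e+12 m.
Use the vis-viva equation v² = GM(2/r − 1/a) with a = (rₚ + rₐ)/2 = (8.038e+10 + 1.093e+12)/2 = 5.8669e+11 m.
vₚ = √(GM · (2/rₚ − 1/a)) = √(6.834e+16 · (2/8.038e+10 − 1/5.8669e+11)) m/s ≈ 1259 m/s = 1.259 km/s.
vₐ = √(GM · (2/rₐ − 1/a)) = √(6.834e+16 · (2/1.093e+12 − 1/5.8669e+11)) m/s ≈ 92.55 m/s = 92.55 m/s.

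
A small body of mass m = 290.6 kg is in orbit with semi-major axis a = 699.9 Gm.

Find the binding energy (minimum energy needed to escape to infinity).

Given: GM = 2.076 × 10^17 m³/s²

Convert to SI: a = 699.9 Gm = 6.999e+11 m.
Total orbital energy is E = −GMm/(2a); binding energy is E_bind = −E = GMm/(2a).
E_bind = 2.076e+17 · 290.6 / (2 · 6.999e+11) J ≈ 4.31e+07 J = 43.1 MJ.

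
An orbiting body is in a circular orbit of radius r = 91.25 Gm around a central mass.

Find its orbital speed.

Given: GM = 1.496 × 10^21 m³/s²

Convert to SI: r = 91.25 Gm = 9.125e+10 m.
For a circular orbit, gravity supplies the centripetal force, so v = √(GM / r).
v = √(1.496e+21 / 9.125e+10) m/s ≈ 1.28e+05 m/s = 128 km/s.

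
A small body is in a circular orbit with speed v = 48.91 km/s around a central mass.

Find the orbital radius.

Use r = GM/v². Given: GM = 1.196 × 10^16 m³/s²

Convert to SI: v = 48.91 km/s = 48910 m/s.
For a circular orbit, v² = GM / r, so r = GM / v².
r = 1.196e+16 / (48910)² m ≈ 5e+06 m = 5 Mm.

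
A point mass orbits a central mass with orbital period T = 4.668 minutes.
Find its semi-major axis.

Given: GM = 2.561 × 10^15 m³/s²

Convert to SI: T = 4.668 minutes = 280.08 s.
Invert Kepler's third law: a = (GM · T² / (4π²))^(1/3).
Substituting T = 280.08 s and GM = 2.561e+15 m³/s²:
a = (2.561e+15 · (280.08)² / (4π²))^(1/3) m
a ≈ 1.72e+06 m = 1.72 Mm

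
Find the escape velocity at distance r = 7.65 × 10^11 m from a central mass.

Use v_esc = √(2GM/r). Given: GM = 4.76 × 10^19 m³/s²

Escape velocity comes from setting total energy to zero: ½v² − GM/r = 0 ⇒ v_esc = √(2GM / r).
v_esc = √(2 · 4.76e+19 / 7.65e+11) m/s ≈ 1.116e+04 m/s = 11.16 km/s.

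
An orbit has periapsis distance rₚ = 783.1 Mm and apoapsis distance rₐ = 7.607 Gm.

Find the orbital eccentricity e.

Convert to SI: rₚ = 783.1 Mm = 7.831e+08 m; rₐ = 7.607 Gm = 7.607e+09 m.
e = (rₐ − rₚ) / (rₐ + rₚ).
e = (7.607e+09 − 7.831e+08) / (7.607e+09 + 7.831e+08) = 6.8239e+09 / 8.3901e+09 ≈ 0.8133.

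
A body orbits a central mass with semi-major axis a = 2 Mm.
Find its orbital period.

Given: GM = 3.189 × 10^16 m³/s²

Convert to SI: a = 2 Mm = 2e+06 m.
Kepler's third law: T = 2π √(a³ / GM).
Substituting a = 2e+06 m and GM = 3.189e+16 m³/s²:
T = 2π √((2e+06)³ / 3.189e+16) s
T ≈ 99.52 s = 1.659 minutes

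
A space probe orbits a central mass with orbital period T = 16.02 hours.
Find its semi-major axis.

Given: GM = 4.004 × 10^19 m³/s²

Convert to SI: T = 16.02 hours = 57672 s.
Invert Kepler's third law: a = (GM · T² / (4π²))^(1/3).
Substituting T = 57672 s and GM = 4.004e+19 m³/s²:
a = (4.004e+19 · (57672)² / (4π²))^(1/3) m
a ≈ 1.5e+09 m = 1.5 Gm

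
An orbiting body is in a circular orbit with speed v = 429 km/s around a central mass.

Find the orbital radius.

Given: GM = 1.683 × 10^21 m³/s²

Convert to SI: v = 429 km/s = 429000 m/s.
For a circular orbit, v² = GM / r, so r = GM / v².
r = 1.683e+21 / (429000)² m ≈ 9.145e+09 m = 9.145 × 10^9 m.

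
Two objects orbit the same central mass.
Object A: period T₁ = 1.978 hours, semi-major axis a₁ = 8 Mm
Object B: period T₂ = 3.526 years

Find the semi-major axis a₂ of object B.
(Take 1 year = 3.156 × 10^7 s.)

Convert to SI: T₁ = 1.978 hours = 7120.8 s; a₁ = 8 Mm = 8e+06 m; T₂ = 3.526 years = 1.11281e+08 s.
Kepler's third law: (T₁/T₂)² = (a₁/a₂)³ ⇒ a₂ = a₁ · (T₂/T₁)^(2/3).
T₂/T₁ = 1.11281e+08 / 7120.8 = 15627.5.
a₂ = 8e+06 · (15627.5)^(2/3) m ≈ 5.001e+09 m = 5.001 Gm.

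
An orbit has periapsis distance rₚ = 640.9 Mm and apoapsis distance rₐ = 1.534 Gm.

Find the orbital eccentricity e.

Convert to SI: rₚ = 640.9 Mm = 6.409e+08 m; rₐ = 1.534 Gm = 1.534e+09 m.
e = (rₐ − rₚ) / (rₐ + rₚ).
e = (1.534e+09 − 6.409e+08) / (1.534e+09 + 6.409e+08) = 8.931e+08 / 2.1749e+09 ≈ 0.4106.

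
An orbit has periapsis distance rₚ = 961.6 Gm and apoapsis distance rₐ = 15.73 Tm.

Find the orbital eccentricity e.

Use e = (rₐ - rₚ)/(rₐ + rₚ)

Convert to SI: rₚ = 961.6 Gm = 9.616e+11 m; rₐ = 15.73 Tm = 1.573e+13 m.
e = (rₐ − rₚ) / (rₐ + rₚ).
e = (1.573e+13 − 9.616e+11) / (1.573e+13 + 9.616e+11) = 1.47684e+13 / 1.66916e+13 ≈ 0.8848.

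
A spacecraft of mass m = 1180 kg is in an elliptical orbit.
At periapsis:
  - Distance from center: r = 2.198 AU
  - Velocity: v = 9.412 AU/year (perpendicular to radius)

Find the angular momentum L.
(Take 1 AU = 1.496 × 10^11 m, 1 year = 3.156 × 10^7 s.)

Convert to SI: r = 2.198 AU = 3.28821e+11 m; v = 9.412 AU/year = 44614.6 m/s.
Since v is perpendicular to r, L = m · v · r.
L = 1180 · 44614.6 · 3.28821e+11 kg·m²/s ≈ 1.731e+19 kg·m²/s.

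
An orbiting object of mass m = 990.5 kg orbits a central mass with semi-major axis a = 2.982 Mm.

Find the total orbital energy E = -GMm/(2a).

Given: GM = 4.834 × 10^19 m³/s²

Convert to SI: a = 2.982 Mm = 2.982e+06 m.
E = −GMm / (2a).
E = −4.834e+19 · 990.5 / (2 · 2.982e+06) J ≈ -8.028e+15 J = -8.028 PJ.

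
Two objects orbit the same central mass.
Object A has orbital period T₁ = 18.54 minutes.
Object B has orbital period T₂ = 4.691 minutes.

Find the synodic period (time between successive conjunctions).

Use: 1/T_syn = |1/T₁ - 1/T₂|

Convert to SI: T₁ = 18.54 minutes = 1112.4 s; T₂ = 4.691 minutes = 281.46 s.
T_syn = |T₁ · T₂ / (T₁ − T₂)|.
T_syn = |1112.4 · 281.46 / (1112.4 − 281.46)| s ≈ 376.8 s = 6.28 minutes.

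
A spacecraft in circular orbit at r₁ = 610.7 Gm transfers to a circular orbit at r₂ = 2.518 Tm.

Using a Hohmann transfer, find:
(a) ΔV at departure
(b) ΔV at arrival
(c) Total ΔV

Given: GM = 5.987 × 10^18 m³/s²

Convert to SI: r₁ = 610.7 Gm = 6.107e+11 m; r₂ = 2.518 Tm = 2.518e+12 m.
Transfer semi-major axis: a_t = (r₁ + r₂)/2 = (6.107e+11 + 2.518e+12)/2 = 1.56435e+12 m.
Circular speeds: v₁ = √(GM/r₁) = 3131.05 m/s, v₂ = √(GM/r₂) = 1541.97 m/s.
Transfer speeds (vis-viva v² = GM(2/r − 1/a_t)): v₁ᵗ = 3972.39 m/s, v₂ᵗ = 963.438 m/s.
(a) ΔV₁ = |v₁ᵗ − v₁| ≈ 841.3 m/s = 841.3 m/s.
(b) ΔV₂ = |v₂ − v₂ᵗ| ≈ 578.5 m/s = 578.5 m/s.
(c) ΔV_total = ΔV₁ + ΔV₂ ≈ 1420 m/s = 1.42 km/s.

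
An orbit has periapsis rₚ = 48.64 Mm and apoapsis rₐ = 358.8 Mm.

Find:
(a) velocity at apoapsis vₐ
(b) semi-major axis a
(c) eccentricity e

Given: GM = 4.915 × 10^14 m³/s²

Convert to SI: rₚ = 48.64 Mm = 4.864e+07 m; rₐ = 358.8 Mm = 3.588e+08 m.
(a) With a = (rₚ + rₐ)/2 = 2.0372e+08 m, vₐ = √(GM (2/rₐ − 1/a)) = √(4.915e+14 · (2/3.588e+08 − 1/2.0372e+08)) m/s ≈ 571.9 m/s
(b) a = (rₚ + rₐ)/2 = (4.864e+07 + 3.588e+08)/2 ≈ 2.037e+08 m
(c) e = (rₐ − rₚ)/(rₐ + rₚ) = (3.588e+08 − 4.864e+07)/(3.588e+08 + 4.864e+07) ≈ 0.7612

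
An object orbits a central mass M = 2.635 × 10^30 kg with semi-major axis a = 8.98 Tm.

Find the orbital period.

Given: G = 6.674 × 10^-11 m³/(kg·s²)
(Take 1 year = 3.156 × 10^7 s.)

Convert to SI: a = 8.98 Tm = 8.98e+12 m.
GM = G · M = 6.674e-11 · 2.635e+30 = 1.7586e+20 m³/s².
Kepler's third law: T = 2π √(a³ / GM).
Substituting a = 8.98e+12 m and GM = 1.7586e+20 m³/s²:
T = 2π √((8.98e+12)³ / 1.7586e+20) s
T ≈ 1.275e+10 s = 404 years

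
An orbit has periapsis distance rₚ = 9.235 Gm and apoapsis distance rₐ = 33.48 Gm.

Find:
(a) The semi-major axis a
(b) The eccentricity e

Convert to SI: rₚ = 9.235 Gm = 9.235e+09 m; rₐ = 33.48 Gm = 3.348e+10 m.
(a) a = (rₚ + rₐ) / 2 = (9.235e+09 + 3.348e+10) / 2 ≈ 2.136e+10 m = 21.36 Gm.
(b) e = (rₐ − rₚ) / (rₐ + rₚ) = (3.348e+10 − 9.235e+09) / (3.348e+10 + 9.235e+09) ≈ 0.5676.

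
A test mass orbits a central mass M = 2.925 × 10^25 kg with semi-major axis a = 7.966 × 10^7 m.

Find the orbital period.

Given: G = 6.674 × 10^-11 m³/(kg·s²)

GM = G · M = 6.674e-11 · 2.925e+25 = 1.95214e+15 m³/s².
Kepler's third law: T = 2π √(a³ / GM).
Substituting a = 7.966e+07 m and GM = 1.95214e+15 m³/s²:
T = 2π √((7.966e+07)³ / 1.95214e+15) s
T ≈ 1.011e+05 s = 1.17 days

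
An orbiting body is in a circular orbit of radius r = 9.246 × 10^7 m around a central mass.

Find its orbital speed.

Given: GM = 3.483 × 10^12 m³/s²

For a circular orbit, gravity supplies the centripetal force, so v = √(GM / r).
v = √(3.483e+12 / 9.246e+07) m/s ≈ 194.1 m/s = 194.1 m/s.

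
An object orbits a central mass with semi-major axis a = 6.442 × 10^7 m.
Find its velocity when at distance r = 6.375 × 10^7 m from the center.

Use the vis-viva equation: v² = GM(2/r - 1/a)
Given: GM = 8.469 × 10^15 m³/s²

Vis-viva: v = √(GM · (2/r − 1/a)).
2/r − 1/a = 2/6.375e+07 − 1/6.442e+07 = 1.58494e-08 m⁻¹.
v = √(8.469e+15 · 1.58494e-08) m/s ≈ 1.159e+04 m/s = 11.59 km/s.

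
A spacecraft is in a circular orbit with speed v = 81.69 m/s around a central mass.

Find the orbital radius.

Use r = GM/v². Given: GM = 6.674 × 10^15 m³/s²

For a circular orbit, v² = GM / r, so r = GM / v².
r = 6.674e+15 / (81.69)² m ≈ 1e+12 m = 1 Tm.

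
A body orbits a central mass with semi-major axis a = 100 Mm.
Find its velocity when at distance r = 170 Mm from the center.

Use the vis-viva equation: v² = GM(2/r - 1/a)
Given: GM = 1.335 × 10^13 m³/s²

Convert to SI: a = 100 Mm = 1e+08 m; r = 170 Mm = 1.7e+08 m.
Vis-viva: v = √(GM · (2/r − 1/a)).
2/r − 1/a = 2/1.7e+08 − 1/1e+08 = 1.76471e-09 m⁻¹.
v = √(1.335e+13 · 1.76471e-09) m/s ≈ 153.5 m/s = 153.5 m/s.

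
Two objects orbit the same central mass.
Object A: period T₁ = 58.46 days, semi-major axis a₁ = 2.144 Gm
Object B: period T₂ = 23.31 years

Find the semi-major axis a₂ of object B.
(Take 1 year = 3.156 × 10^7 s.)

Convert to SI: T₁ = 58.46 days = 5.05094e+06 s; a₁ = 2.144 Gm = 2.144e+09 m; T₂ = 23.31 years = 7.35664e+08 s.
Kepler's third law: (T₁/T₂)² = (a₁/a₂)³ ⇒ a₂ = a₁ · (T₂/T₁)^(2/3).
T₂/T₁ = 7.35664e+08 / 5.05094e+06 = 145.649.
a₂ = 2.144e+09 · (145.649)^(2/3) m ≈ 5.935e+10 m = 59.35 Gm.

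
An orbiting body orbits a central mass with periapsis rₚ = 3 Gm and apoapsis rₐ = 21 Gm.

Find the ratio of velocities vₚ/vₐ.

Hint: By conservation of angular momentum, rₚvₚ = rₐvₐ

Convert to SI: rₚ = 3 Gm = 3e+09 m; rₐ = 21 Gm = 2.1e+10 m.
Conservation of angular momentum gives rₚvₚ = rₐvₐ, so vₚ/vₐ = rₐ/rₚ.
vₚ/vₐ = 2.1e+10 / 3e+09 ≈ 7.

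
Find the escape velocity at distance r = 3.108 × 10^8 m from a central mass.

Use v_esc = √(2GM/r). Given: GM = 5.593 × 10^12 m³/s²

Escape velocity comes from setting total energy to zero: ½v² − GM/r = 0 ⇒ v_esc = √(2GM / r).
v_esc = √(2 · 5.593e+12 / 3.108e+08) m/s ≈ 189.7 m/s = 189.7 m/s.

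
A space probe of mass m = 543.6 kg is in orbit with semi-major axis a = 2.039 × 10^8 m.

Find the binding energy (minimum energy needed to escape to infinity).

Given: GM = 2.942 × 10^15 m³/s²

Total orbital energy is E = −GMm/(2a); binding energy is E_bind = −E = GMm/(2a).
E_bind = 2.942e+15 · 543.6 / (2 · 2.039e+08) J ≈ 3.922e+09 J = 3.922 GJ.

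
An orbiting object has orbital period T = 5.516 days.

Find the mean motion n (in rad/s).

Convert to SI: T = 5.516 days = 476582 s.
n = 2π / T.
n = 2π / 476582 s ≈ 1.318e-05 rad/s.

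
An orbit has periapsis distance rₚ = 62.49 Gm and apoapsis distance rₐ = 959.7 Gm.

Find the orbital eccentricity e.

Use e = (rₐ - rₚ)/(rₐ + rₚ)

Convert to SI: rₚ = 62.49 Gm = 6.249e+10 m; rₐ = 959.7 Gm = 9.597e+11 m.
e = (rₐ − rₚ) / (rₐ + rₚ).
e = (9.597e+11 − 6.249e+10) / (9.597e+11 + 6.249e+10) = 8.9721e+11 / 1.02219e+12 ≈ 0.8777.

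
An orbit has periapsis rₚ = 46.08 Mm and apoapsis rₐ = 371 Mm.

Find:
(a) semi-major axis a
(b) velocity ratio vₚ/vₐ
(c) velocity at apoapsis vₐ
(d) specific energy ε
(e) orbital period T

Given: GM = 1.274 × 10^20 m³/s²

Convert to SI: rₚ = 46.08 Mm = 4.608e+07 m; rₐ = 371 Mm = 3.71e+08 m.
(a) a = (rₚ + rₐ)/2 = (4.608e+07 + 3.71e+08)/2 ≈ 2.085e+08 m
(b) Conservation of angular momentum (rₚvₚ = rₐvₐ) gives vₚ/vₐ = rₐ/rₚ = 3.71e+08/4.608e+07 ≈ 8.051
(c) With a = (rₚ + rₐ)/2 = 2.0854e+08 m, vₐ = √(GM (2/rₐ − 1/a)) = √(1.274e+20 · (2/3.71e+08 − 1/2.0854e+08)) m/s ≈ 2.755e+05 m/s
(d) With a = (rₚ + rₐ)/2 = 2.0854e+08 m, ε = −GM/(2a) = −1.274e+20/(2 · 2.0854e+08) J/kg ≈ -3.055e+11 J/kg
(e) With a = (rₚ + rₐ)/2 = 2.0854e+08 m, T = 2π √(a³/GM) = 2π √((2.0854e+08)³/1.274e+20) s ≈ 1676 s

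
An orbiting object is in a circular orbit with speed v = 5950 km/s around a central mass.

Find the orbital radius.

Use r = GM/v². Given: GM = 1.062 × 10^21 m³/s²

Convert to SI: v = 5950 km/s = 5.95e+06 m/s.
For a circular orbit, v² = GM / r, so r = GM / v².
r = 1.062e+21 / (5.95e+06)² m ≈ 3e+07 m = 30 Mm.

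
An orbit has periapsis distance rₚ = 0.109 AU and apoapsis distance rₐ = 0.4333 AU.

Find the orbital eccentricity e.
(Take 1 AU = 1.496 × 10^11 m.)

Convert to SI: rₚ = 0.109 AU = 1.63064e+10 m; rₐ = 0.4333 AU = 6.48217e+10 m.
e = (rₐ − rₚ) / (rₐ + rₚ).
e = (6.48217e+10 − 1.63064e+10) / (6.48217e+10 + 1.63064e+10) = 4.85153e+10 / 8.11281e+10 ≈ 0.598.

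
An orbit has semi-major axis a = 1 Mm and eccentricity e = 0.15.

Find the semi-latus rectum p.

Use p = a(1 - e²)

Convert to SI: a = 1 Mm = 1e+06 m.
p = a (1 − e²).
p = 1e+06 · (1 − (0.15)²) = 1e+06 · 0.9775 ≈ 9.775e+05 m = 977.5 km.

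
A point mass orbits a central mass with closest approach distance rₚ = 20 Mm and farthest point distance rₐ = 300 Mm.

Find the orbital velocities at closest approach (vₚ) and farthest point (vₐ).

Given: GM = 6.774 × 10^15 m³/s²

Convert to SI: rₚ = 20 Mm = 2e+07 m; rₐ = 300 Mm = 3e+08 m.
Use the vis-viva equation v² = GM(2/r − 1/a) with a = (rₚ + rₐ)/2 = (2e+07 + 3e+08)/2 = 1.6e+08 m.
vₚ = √(GM · (2/rₚ − 1/a)) = √(6.774e+15 · (2/2e+07 − 1/1.6e+08)) m/s ≈ 2.52e+04 m/s = 25.2 km/s.
vₐ = √(GM · (2/rₐ − 1/a)) = √(6.774e+15 · (2/3e+08 − 1/1.6e+08)) m/s ≈ 1680 m/s = 1.68 km/s.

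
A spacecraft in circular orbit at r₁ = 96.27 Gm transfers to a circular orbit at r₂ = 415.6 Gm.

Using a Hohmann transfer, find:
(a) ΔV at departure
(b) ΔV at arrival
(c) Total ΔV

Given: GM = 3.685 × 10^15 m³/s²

Convert to SI: r₁ = 96.27 Gm = 9.627e+10 m; r₂ = 415.6 Gm = 4.156e+11 m.
Transfer semi-major axis: a_t = (r₁ + r₂)/2 = (9.627e+10 + 4.156e+11)/2 = 2.55935e+11 m.
Circular speeds: v₁ = √(GM/r₁) = 195.647 m/s, v₂ = √(GM/r₂) = 94.1631 m/s.
Transfer speeds (vis-viva v² = GM(2/r − 1/a_t)): v₁ᵗ = 249.314 m/s, v₂ᵗ = 57.7513 m/s.
(a) ΔV₁ = |v₁ᵗ − v₁| ≈ 53.67 m/s = 53.67 m/s.
(b) ΔV₂ = |v₂ − v₂ᵗ| ≈ 36.41 m/s = 36.41 m/s.
(c) ΔV_total = ΔV₁ + ΔV₂ ≈ 90.08 m/s = 90.08 m/s.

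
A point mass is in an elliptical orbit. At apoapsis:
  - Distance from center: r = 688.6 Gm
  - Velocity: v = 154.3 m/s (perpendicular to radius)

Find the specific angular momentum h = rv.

Convert to SI: r = 688.6 Gm = 6.886e+11 m.
With v perpendicular to r, h = r · v.
h = 6.886e+11 · 154.3 m²/s ≈ 1.063e+14 m²/s.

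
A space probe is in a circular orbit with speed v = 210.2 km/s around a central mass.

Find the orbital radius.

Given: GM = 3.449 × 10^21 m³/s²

Convert to SI: v = 210.2 km/s = 210200 m/s.
For a circular orbit, v² = GM / r, so r = GM / v².
r = 3.449e+21 / (210200)² m ≈ 7.806e+10 m = 7.806 × 10^10 m.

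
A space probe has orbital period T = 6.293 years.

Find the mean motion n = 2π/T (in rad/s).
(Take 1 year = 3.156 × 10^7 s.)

Convert to SI: T = 6.293 years = 1.98607e+08 s.
n = 2π / T.
n = 2π / 1.98607e+08 s ≈ 3.164e-08 rad/s.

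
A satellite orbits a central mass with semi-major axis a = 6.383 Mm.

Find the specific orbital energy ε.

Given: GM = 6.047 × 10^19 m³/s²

Convert to SI: a = 6.383 Mm = 6.383e+06 m.
ε = −GM / (2a).
ε = −6.047e+19 / (2 · 6.383e+06) J/kg ≈ -4.737e+12 J/kg = -4737 GJ/kg.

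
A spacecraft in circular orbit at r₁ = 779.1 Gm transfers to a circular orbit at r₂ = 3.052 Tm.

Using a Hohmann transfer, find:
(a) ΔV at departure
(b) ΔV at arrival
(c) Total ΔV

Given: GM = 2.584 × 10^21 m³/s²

Convert to SI: r₁ = 779.1 Gm = 7.791e+11 m; r₂ = 3.052 Tm = 3.052e+12 m.
Transfer semi-major axis: a_t = (r₁ + r₂)/2 = (7.791e+11 + 3.052e+12)/2 = 1.91555e+12 m.
Circular speeds: v₁ = √(GM/r₁) = 57590.3 m/s, v₂ = √(GM/r₂) = 29097.4 m/s.
Transfer speeds (vis-viva v² = GM(2/r − 1/a_t)): v₁ᵗ = 72693.4 m/s, v₂ᵗ = 18556.8 m/s.
(a) ΔV₁ = |v₁ᵗ − v₁| ≈ 1.51e+04 m/s = 15.1 km/s.
(b) ΔV₂ = |v₂ − v₂ᵗ| ≈ 1.054e+04 m/s = 10.54 km/s.
(c) ΔV_total = ΔV₁ + ΔV₂ ≈ 2.564e+04 m/s = 25.64 km/s.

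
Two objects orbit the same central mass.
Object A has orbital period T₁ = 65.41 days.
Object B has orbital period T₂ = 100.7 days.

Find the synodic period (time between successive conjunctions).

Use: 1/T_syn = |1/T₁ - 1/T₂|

Convert to SI: T₁ = 65.41 days = 5.65142e+06 s; T₂ = 100.7 days = 8.70048e+06 s.
T_syn = |T₁ · T₂ / (T₁ − T₂)|.
T_syn = |5.65142e+06 · 8.70048e+06 / (5.65142e+06 − 8.70048e+06)| s ≈ 1.613e+07 s = 186.6 days.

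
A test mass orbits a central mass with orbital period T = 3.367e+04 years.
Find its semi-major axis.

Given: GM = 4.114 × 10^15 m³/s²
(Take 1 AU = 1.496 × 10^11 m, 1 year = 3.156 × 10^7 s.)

Convert to SI: T = 3.367e+04 years = 1.06263e+12 s.
Invert Kepler's third law: a = (GM · T² / (4π²))^(1/3).
Substituting T = 1.06263e+12 s and GM = 4.114e+15 m³/s²:
a = (4.114e+15 · (1.06263e+12)² / (4π²))^(1/3) m
a ≈ 4.9e+12 m = 32.76 AU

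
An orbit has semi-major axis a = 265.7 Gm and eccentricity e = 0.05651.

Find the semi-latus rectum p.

Convert to SI: a = 265.7 Gm = 2.657e+11 m.
p = a (1 − e²).
p = 2.657e+11 · (1 − (0.05651)²) = 2.657e+11 · 0.996807 ≈ 2.649e+11 m = 264.9 Gm.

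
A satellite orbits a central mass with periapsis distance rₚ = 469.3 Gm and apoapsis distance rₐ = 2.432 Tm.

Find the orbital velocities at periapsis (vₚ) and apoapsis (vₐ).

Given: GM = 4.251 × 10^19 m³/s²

Convert to SI: rₚ = 469.3 Gm = 4.693e+11 m; rₐ = 2.432 Tm = 2.432e+12 m.
Use the vis-viva equation v² = GM(2/r − 1/a) with a = (rₚ + rₐ)/2 = (4.693e+11 + 2.432e+12)/2 = 1.45065e+12 m.
vₚ = √(GM · (2/rₚ − 1/a)) = √(4.251e+19 · (2/4.693e+11 − 1/1.45065e+12)) m/s ≈ 1.232e+04 m/s = 12.32 km/s.
vₐ = √(GM · (2/rₐ − 1/a)) = √(4.251e+19 · (2/2.432e+12 − 1/1.45065e+12)) m/s ≈ 2378 m/s = 2.378 km/s.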